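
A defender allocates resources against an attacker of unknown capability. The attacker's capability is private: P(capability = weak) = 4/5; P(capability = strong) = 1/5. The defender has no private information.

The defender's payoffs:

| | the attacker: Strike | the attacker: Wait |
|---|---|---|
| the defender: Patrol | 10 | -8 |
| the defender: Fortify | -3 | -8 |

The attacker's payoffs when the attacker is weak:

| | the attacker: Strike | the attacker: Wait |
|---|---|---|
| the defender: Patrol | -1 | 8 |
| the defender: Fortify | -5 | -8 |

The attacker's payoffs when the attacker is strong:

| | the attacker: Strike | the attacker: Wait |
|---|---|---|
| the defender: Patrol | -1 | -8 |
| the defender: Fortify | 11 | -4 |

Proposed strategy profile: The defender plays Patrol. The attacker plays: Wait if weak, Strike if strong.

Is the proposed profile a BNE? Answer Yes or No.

The defender plays Patrol: E[Patrol] = 4/5·(-8) + 1/5·(10) = -22/5; E[Fortify] = -7. Best-responding. ✓
The attacker (capability weak), facing Patrol: Strike gives -1, Wait gives 8. Proposed Wait is best. ✓
The attacker (capability strong), facing Patrol: Strike gives -1, Wait gives -8. Proposed Strike is best. ✓

Yes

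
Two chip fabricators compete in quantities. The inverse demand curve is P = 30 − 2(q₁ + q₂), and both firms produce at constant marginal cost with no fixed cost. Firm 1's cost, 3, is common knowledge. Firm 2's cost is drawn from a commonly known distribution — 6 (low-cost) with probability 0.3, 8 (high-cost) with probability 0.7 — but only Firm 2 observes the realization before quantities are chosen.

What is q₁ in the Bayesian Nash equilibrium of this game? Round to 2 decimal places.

5.23

Type-c best response for Firm 2: q₂(c) = (30 − c)/4 − q₁/2.
Firm 1 maximizes expected profit; its first-order condition is 30 − 4q₁ − 2E[q₂] − 3 = 0.
Substituting E[q₂] and solving: E[c₂] = 7.4, so q₁ = (30 − 2·3 + 7.4)/6 = 5.23333.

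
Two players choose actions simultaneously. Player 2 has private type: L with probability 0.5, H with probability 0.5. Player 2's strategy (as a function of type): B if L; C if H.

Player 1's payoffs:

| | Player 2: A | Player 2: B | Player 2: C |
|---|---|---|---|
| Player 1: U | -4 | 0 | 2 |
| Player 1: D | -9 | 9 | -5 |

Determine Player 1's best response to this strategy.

E[U] = 0.5·(0) + 0.5·(2) = 1
E[D] = 0.5·(9) + 0.5·(-5) = 2
Best response: D (2 is the largest).

D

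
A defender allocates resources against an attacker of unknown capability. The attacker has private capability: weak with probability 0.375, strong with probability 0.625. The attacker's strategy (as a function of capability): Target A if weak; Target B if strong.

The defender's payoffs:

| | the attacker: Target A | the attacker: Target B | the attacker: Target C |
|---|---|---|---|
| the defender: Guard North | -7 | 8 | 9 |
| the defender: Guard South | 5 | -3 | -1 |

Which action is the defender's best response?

Guard North

Compute the defender's expected payoff for each action, taking the expectation over the attacker's type.
E[Guard North] = 0.375·(-7) + 0.625·(8) = 2.375
E[Guard South] = 0.375·(5) + 0.625·(-3) = 0
Best response: Guard North (2.375 is the largest).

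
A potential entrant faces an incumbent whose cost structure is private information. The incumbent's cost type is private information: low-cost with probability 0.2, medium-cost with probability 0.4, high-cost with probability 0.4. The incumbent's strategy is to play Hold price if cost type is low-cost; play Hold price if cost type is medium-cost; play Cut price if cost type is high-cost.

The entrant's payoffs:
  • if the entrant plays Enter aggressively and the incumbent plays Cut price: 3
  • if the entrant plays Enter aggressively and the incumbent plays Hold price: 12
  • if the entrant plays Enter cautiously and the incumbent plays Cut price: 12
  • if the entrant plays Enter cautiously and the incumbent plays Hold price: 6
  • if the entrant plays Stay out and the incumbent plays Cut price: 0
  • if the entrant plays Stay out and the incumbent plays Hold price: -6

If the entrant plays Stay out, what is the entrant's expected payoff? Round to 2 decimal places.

Take the expectation over the incumbent's cost type, weighting each type's action by its prior probability.
E[Stay out] = 0.2·(-6) + 0.4·(-6) + 0.4·0 = (-1.2) + (-2.4) + 0 = -3.6

-3.60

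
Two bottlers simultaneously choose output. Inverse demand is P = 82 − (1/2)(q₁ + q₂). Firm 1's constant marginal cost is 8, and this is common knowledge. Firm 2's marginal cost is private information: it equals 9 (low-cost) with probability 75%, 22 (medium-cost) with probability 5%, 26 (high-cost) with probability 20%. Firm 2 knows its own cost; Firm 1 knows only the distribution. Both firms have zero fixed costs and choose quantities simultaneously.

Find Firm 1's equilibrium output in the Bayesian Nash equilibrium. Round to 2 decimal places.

Firm 2 with cost c maximizes (82 − (1/2)(q₁+q₂) − c)·q₂, giving q₂(c) = (82 − c − (1/2)q₁).
E[c₂] = 0.75·9 + 0.05·22 + 0.2·26 = 13.05
Firm 1's FOC against E[q₂] yields q₁ = (82 − 2·8 + E[c₂])/(3/2) = (82 − 16 + 13.05)/(3/2) = 52.7.

52.70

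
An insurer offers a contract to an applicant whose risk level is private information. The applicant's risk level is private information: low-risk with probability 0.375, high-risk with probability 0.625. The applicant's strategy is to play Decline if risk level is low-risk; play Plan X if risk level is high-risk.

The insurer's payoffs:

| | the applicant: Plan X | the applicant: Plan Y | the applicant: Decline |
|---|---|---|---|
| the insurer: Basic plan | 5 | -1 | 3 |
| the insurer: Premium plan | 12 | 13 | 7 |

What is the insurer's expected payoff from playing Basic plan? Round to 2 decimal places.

E[Basic plan] = 0.375·3 + 0.625·5 = 1.125 + 3.125 = 4.25

4.25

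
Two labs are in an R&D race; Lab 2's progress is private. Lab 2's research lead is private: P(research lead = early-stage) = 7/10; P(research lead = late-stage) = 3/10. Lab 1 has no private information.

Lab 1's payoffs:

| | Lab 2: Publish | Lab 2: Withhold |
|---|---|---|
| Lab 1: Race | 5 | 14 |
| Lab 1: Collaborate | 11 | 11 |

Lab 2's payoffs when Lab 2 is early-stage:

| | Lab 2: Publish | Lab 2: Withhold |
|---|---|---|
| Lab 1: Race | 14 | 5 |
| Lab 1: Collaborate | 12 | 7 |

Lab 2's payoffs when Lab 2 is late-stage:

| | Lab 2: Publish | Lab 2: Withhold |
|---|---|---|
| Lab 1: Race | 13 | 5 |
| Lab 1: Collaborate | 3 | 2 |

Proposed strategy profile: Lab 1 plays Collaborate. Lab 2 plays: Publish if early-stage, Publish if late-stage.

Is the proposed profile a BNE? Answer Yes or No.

Yes

A profile is a BNE iff every type of every player is best-responding given beliefs about the other side.
Lab 1 plays Collaborate: E[Collaborate] = 7/10·(11) + 3/10·(11) = 11; E[Race] = 5. Best-responding. ✓
Lab 2 (research lead early-stage), facing Collaborate: Publish gives 12, Withhold gives 7. Proposed Publish is best. ✓
Lab 2 (research lead late-stage), facing Collaborate: Publish gives 3, Withhold gives 2. Proposed Publish is best. ✓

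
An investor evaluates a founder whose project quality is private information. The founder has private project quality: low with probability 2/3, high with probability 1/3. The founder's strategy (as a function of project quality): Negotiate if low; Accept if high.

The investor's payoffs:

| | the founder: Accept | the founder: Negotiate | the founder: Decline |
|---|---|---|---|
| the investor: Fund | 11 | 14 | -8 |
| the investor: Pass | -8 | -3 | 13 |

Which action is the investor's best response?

Fund

Compute the investor's expected payoff for each action, taking the expectation over the founder's type.
E[Fund] = 2/3·(14) + 1/3·(11) = 13
E[Pass] = 2/3·(-3) + 1/3·(-8) = -14/3
Best response: Fund (13 is the largest).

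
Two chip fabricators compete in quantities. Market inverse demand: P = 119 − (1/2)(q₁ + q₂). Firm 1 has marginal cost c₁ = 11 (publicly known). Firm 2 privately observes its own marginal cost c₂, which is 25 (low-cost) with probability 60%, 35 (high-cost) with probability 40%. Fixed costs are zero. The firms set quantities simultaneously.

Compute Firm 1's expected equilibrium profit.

3528

Firm 2 with cost c maximizes (119 − (1/2)(q₁+q₂) − c)·q₂, giving q₂(c) = (119 − c − (1/2)q₁).
E[c₂] = 0.6·25 + 0.4·35 = 29
Firm 1's FOC against E[q₂] yields q₁ = (119 − 2·11 + E[c₂])/(3/2) = (119 − 22 + 29)/(3/2) = 84.
E[P] = 119 − (1/2)·(q₁ + E[q₂]) = 53; Firm 1's expected profit = (E[P] − 11)·q₁ = (53 − 11)·84 = 3528.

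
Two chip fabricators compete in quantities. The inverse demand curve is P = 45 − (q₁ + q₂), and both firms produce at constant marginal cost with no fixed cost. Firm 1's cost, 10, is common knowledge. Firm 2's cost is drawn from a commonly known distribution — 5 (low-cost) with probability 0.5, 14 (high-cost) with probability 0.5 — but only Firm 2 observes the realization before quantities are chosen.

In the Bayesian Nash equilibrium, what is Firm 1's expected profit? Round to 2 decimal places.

132.25

Firm 2 with cost c maximizes (45 − (q₁+q₂) − c)·q₂, giving q₂(c) = (45 − c − q₁)/2.
E[c₂] = 0.5·5 + 0.5·14 = 9.5
Firm 1's FOC against E[q₂] yields q₁ = (45 − 2·10 + E[c₂])/3 = (45 − 20 + 9.5)/3 = 11.5.
E[P] = 45 − (q₁ + E[q₂]) = 21.5; Firm 1's expected profit = (E[P] − 10)·q₁ = (21.5 − 10)·11.5 = 132.25.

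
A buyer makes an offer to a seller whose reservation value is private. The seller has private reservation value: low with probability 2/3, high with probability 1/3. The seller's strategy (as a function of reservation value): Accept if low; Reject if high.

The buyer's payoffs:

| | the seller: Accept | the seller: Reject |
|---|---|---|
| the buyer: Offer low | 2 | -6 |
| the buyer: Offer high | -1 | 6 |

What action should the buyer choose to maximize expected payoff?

Offer high

E[Offer low] = 2/3·(2) + 1/3·(-6) = -2/3
E[Offer high] = 2/3·(-1) + 1/3·(6) = 4/3
Best response: Offer high (4/3 is the largest).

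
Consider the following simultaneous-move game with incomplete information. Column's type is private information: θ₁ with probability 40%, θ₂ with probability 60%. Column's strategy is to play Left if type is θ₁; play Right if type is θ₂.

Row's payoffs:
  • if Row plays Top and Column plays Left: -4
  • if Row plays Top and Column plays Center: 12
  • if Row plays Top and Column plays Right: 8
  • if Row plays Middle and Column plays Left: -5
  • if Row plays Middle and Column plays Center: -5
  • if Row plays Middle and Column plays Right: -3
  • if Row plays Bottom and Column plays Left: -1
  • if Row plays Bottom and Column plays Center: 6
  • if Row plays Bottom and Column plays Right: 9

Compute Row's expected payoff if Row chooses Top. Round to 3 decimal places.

3.200

Take the expectation over Column's type, weighting each type's action by its prior probability.
E[Top] = 0.4·(-4) + 0.6·8 = (-1.6) + 4.8 = 3.2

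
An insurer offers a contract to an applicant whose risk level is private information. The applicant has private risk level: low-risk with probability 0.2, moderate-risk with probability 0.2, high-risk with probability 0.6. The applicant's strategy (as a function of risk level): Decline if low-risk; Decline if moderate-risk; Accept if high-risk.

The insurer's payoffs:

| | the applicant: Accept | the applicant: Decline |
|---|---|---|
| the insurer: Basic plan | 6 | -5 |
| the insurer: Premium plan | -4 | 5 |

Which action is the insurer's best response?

Compute the insurer's expected payoff for each action, taking the expectation over the applicant's type.
E[Basic plan] = 0.2·(-5) + 0.2·(-5) + 0.6·(6) = 1.6
E[Premium plan] = 0.2·(5) + 0.2·(5) + 0.6·(-4) = -0.4
Best response: Basic plan (1.6 is the largest).

Basic plan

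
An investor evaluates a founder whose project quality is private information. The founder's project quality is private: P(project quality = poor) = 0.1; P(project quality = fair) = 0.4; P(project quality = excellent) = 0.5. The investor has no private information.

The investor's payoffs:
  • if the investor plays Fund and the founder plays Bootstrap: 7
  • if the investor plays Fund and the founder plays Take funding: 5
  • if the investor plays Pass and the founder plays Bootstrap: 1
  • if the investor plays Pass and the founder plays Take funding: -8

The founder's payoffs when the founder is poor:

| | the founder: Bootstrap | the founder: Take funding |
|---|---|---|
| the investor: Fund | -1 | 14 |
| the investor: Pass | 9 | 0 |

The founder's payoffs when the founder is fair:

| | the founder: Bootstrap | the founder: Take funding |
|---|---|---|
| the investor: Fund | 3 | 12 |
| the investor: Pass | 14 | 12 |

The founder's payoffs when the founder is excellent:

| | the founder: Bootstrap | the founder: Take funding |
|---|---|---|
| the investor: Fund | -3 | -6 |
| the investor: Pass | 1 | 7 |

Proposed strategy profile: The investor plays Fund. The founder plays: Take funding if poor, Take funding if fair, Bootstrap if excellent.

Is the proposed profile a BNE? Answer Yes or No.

The investor plays Fund: E[Fund] = 0.1·(5) + 0.4·(5) + 0.5·(7) = 6; E[Pass] = -3.5. Best-responding. ✓
The founder (project quality poor), facing Fund: Bootstrap gives -1, Take funding gives 14. Proposed Take funding is best. ✓
The founder (project quality fair), facing Fund: Bootstrap gives 3, Take funding gives 12. Proposed Take funding is best. ✓
The founder (project quality excellent), facing Fund: Bootstrap gives -3, Take funding gives -6. Proposed Bootstrap is best. ✓

Yes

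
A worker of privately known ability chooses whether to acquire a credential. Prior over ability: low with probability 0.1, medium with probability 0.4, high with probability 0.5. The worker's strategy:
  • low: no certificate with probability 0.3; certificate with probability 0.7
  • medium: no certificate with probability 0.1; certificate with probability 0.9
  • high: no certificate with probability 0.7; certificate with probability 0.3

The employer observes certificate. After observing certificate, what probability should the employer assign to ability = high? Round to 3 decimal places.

P(certificate) = 0.1·0.7 + 0.4·0.9 + 0.5·0.3 = 0.58
P(high | certificate) = (0.5·0.3) / 0.58 = 0.15 / 0.58 = 0.258621

0.259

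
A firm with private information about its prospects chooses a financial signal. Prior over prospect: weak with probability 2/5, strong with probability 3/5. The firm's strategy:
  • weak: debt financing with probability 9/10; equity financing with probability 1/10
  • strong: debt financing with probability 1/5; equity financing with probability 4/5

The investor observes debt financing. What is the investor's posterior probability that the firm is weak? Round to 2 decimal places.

P(debt financing) = (2/5)·(9/10) + (3/5)·(1/5) = 12/25
P(weak | debt financing) = ((2/5)·(9/10)) / (12/25) = (9/25) / (12/25) = 3/4

0.75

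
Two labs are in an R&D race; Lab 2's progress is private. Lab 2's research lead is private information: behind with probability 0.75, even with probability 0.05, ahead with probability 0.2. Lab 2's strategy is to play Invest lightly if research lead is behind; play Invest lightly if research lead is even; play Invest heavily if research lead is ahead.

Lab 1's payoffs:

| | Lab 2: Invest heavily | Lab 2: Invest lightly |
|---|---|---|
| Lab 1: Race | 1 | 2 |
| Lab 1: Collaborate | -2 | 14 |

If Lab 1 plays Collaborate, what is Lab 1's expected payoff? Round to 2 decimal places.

E[Collaborate] = 0.75·14 + 0.05·14 + 0.2·(-2) = 10.5 + 0.7 + (-0.4) = 10.8

10.80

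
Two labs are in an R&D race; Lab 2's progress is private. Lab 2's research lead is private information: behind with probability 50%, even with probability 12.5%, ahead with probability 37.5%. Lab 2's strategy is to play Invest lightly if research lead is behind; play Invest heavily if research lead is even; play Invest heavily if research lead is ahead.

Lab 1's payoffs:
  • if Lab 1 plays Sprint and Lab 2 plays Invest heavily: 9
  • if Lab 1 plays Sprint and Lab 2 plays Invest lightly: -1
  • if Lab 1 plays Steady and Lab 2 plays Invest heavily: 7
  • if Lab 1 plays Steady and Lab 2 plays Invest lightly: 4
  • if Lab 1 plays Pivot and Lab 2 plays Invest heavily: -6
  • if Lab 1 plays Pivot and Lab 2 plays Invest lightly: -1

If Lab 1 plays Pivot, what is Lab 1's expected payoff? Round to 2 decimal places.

E[Pivot] = 0.5·(-1) + 0.125·(-6) + 0.375·(-6) = (-0.5) + (-0.75) + (-2.25) = -3.5

-3.50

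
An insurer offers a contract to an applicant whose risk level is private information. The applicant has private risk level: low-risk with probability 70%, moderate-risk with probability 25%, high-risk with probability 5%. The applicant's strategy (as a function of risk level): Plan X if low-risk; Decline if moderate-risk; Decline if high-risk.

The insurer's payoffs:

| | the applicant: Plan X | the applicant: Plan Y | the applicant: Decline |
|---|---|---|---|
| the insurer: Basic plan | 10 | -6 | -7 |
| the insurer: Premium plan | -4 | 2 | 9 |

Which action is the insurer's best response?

Compute the insurer's expected payoff for each action, taking the expectation over the applicant's type.
E[Basic plan] = 0.7·(10) + 0.25·(-7) + 0.05·(-7) = 4.9
E[Premium plan] = 0.7·(-4) + 0.25·(9) + 0.05·(9) = -0.1
Best response: Basic plan (4.9 is the largest).

Basic plan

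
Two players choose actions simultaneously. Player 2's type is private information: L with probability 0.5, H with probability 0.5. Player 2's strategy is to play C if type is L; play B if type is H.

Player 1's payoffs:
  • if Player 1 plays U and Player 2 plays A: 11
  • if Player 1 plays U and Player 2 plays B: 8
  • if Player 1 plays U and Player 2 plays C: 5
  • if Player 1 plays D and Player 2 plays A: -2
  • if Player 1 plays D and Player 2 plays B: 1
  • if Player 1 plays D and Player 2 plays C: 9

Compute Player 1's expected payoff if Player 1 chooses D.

E[D] = 0.5·9 + 0.5·1 = 4.5 + 0.5 = 5

5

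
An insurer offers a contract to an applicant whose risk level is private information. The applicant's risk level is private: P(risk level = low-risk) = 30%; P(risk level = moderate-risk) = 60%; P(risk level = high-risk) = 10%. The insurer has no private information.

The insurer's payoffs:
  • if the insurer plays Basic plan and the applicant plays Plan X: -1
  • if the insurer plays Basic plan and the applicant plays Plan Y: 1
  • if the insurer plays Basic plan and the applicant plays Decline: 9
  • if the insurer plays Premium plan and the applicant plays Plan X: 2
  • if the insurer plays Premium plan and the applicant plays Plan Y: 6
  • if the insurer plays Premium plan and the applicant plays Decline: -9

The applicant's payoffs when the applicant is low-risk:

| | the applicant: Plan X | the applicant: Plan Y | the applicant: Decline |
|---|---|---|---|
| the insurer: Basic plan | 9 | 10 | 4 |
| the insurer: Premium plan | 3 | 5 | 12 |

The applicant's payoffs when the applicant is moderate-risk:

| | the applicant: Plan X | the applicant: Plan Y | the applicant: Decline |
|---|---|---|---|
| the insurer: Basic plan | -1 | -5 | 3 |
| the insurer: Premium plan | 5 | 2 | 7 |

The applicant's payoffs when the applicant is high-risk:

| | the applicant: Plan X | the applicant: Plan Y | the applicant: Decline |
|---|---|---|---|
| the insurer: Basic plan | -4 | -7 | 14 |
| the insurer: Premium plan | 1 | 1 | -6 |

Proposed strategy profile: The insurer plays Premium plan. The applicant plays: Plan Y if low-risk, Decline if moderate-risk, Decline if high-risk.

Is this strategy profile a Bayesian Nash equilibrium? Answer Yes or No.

The insurer plays Premium plan: E[Premium plan] = 0.3·(6) + 0.6·(-9) + 0.1·(-9) = -4.5; E[Basic plan] = 6.6. Not best-responding. ✗
The applicant (risk level low-risk), facing Premium plan: Plan X gives 3, Plan Y gives 5, Decline gives 12. Proposed Plan Y is not best — profitable deviation exists. ✗
The applicant (risk level moderate-risk), facing Premium plan: Plan X gives 5, Plan Y gives 2, Decline gives 7. Proposed Decline is best. ✓
The applicant (risk level high-risk), facing Premium plan: Plan X gives 1, Plan Y gives 1, Decline gives -6. Proposed Decline is not best — profitable deviation exists. ✗

No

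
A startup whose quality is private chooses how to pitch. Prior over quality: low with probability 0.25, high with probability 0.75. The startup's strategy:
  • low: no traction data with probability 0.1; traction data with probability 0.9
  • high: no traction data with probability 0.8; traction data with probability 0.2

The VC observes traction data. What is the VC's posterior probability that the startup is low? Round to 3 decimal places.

P(traction data) = 0.25·0.9 + 0.75·0.2 = 0.375
P(low | traction data) = (0.25·0.9) / 0.375 = 0.225 / 0.375 = 0.6

0.600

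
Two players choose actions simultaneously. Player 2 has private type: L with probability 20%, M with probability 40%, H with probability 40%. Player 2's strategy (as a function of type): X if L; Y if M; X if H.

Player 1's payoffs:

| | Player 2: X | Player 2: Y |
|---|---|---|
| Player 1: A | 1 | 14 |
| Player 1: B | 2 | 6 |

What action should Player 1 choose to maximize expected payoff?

A

Compute Player 1's expected payoff for each action, taking the expectation over Player 2's type.
E[A] = 0.2·(1) + 0.4·(14) + 0.4·(1) = 6.2
E[B] = 0.2·(2) + 0.4·(6) + 0.4·(2) = 3.6
Best response: A (6.2 is the largest).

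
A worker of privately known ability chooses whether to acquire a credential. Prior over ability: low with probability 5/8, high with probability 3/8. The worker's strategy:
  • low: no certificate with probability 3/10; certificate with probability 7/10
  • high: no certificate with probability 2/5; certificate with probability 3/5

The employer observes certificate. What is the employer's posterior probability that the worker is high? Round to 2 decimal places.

0.34

P(certificate) = (5/8)·(7/10) + (3/8)·(3/5) = 53/80
P(high | certificate) = ((3/8)·(3/5)) / (53/80) = (9/40) / (53/80) = 18/53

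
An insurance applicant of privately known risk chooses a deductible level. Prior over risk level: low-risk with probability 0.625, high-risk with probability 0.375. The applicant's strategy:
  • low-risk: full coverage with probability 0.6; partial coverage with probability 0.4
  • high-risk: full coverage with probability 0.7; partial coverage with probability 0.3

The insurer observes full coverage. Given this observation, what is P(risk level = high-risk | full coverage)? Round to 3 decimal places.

P(full coverage) = 0.625·0.6 + 0.375·0.7 = 0.6375
P(high-risk | full coverage) = (0.375·0.7) / 0.6375 = 0.2625 / 0.6375 = 0.411765

0.412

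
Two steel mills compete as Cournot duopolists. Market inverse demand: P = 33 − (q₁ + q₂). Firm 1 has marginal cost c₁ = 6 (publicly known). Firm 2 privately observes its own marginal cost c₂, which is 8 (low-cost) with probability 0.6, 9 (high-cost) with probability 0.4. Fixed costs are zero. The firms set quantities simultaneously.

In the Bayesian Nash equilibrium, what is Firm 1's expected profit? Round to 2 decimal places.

Type-c best response for Firm 2: q₂(c) = (33 − c)/2 − q₁/2.
Firm 1 maximizes expected profit; its first-order condition is 33 − 2q₁ − E[q₂] − 6 = 0.
Substituting E[q₂] and solving: E[c₂] = 8.4, so q₁ = (33 − 2·6 + 8.4)/3 = 9.8.
E[P] = 33 − (q₁ + E[q₂]) = 15.8; Firm 1's expected profit = (E[P] − 6)·q₁ = (15.8 − 6)·9.8 = 96.04.

96.04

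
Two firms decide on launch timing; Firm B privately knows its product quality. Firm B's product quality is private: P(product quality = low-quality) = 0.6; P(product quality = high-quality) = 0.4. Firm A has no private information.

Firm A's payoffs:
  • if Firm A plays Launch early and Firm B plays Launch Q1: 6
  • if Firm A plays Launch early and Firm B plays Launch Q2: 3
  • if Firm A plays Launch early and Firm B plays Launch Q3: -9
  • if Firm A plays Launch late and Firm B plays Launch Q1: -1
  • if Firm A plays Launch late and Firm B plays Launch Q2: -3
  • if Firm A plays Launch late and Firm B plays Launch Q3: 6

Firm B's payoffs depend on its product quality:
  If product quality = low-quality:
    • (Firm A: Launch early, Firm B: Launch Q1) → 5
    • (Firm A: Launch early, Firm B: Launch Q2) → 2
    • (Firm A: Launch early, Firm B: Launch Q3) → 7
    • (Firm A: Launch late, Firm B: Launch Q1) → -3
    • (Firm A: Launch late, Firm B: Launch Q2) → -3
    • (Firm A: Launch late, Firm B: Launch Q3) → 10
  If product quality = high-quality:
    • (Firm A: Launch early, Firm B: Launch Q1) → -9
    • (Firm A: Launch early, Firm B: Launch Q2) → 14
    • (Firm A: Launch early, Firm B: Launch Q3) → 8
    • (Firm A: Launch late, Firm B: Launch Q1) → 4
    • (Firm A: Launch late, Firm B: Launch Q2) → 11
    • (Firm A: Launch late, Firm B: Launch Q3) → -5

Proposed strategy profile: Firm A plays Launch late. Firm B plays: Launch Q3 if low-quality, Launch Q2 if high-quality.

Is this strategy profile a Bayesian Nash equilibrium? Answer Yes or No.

Yes

Firm A plays Launch late: E[Launch late] = 0.6·(6) + 0.4·(-3) = 2.4; E[Launch early] = -4.2. Best-responding. ✓
Firm B (product quality low-quality), facing Launch late: Launch Q1 gives -3, Launch Q2 gives -3, Launch Q3 gives 10. Proposed Launch Q3 is best. ✓
Firm B (product quality high-quality), facing Launch late: Launch Q1 gives 4, Launch Q2 gives 11, Launch Q3 gives -5. Proposed Launch Q2 is best. ✓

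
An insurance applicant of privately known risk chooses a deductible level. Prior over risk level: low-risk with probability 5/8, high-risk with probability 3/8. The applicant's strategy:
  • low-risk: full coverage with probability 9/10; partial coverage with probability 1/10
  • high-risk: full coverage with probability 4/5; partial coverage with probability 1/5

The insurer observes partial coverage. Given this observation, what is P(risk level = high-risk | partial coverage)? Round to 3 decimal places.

0.545

P(partial coverage) = (5/8)·(1/10) + (3/8)·(1/5) = 11/80
P(high-risk | partial coverage) = ((3/8)·(1/5)) / (11/80) = (3/40) / (11/80) = 6/11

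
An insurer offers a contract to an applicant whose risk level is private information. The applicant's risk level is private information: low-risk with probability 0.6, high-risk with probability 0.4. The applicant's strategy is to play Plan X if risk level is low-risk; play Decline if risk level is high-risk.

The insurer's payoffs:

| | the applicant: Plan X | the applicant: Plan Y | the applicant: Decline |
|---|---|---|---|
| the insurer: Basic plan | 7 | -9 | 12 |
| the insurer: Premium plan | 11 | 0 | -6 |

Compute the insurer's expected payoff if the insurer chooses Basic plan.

9

E[Basic plan] = 0.6·7 + 0.4·12 = 4.2 + 4.8 = 9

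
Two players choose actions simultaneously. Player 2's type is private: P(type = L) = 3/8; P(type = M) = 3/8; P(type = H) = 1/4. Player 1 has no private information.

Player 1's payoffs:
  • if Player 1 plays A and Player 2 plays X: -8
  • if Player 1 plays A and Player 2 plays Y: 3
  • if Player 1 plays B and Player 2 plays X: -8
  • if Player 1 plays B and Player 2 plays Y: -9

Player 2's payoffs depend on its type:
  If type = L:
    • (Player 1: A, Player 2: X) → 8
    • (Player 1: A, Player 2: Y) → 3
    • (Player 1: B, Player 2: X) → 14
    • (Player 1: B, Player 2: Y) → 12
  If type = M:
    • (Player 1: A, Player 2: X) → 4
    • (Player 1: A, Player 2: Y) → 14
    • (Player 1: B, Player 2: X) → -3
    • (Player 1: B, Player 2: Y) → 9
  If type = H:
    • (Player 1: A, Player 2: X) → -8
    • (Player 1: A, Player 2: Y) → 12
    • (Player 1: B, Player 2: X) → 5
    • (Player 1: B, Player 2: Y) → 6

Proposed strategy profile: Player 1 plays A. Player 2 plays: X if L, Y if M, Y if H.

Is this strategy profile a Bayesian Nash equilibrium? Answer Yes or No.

Player 1 plays A: E[A] = 3/8·(-8) + 3/8·(3) + 1/4·(3) = -9/8; E[B] = -69/8. Best-responding. ✓
Player 2 (type L), facing A: X gives 8, Y gives 3. Proposed X is best. ✓
Player 2 (type M), facing A: X gives 4, Y gives 14. Proposed Y is best. ✓
Player 2 (type H), facing A: X gives -8, Y gives 12. Proposed Y is best. ✓

Yes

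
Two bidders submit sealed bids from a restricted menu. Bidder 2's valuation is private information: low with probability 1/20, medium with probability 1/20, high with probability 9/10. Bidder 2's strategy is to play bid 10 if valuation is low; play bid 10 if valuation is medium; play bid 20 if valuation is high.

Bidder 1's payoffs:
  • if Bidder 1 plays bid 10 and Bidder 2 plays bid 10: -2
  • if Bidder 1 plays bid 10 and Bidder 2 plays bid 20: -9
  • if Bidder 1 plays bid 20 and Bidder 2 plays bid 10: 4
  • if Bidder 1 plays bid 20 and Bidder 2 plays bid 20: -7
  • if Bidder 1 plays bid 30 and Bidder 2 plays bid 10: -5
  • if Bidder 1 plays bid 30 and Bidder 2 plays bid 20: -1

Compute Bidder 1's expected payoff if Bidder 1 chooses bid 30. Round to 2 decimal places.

Take the expectation over Bidder 2's valuation, weighting each type's action by its prior probability.
E[bid 30] = 1/20·(-5) + 1/20·(-5) + 9/10·(-1) = (-1/4) + (-1/4) + (-9/10) = -7/5

-1.40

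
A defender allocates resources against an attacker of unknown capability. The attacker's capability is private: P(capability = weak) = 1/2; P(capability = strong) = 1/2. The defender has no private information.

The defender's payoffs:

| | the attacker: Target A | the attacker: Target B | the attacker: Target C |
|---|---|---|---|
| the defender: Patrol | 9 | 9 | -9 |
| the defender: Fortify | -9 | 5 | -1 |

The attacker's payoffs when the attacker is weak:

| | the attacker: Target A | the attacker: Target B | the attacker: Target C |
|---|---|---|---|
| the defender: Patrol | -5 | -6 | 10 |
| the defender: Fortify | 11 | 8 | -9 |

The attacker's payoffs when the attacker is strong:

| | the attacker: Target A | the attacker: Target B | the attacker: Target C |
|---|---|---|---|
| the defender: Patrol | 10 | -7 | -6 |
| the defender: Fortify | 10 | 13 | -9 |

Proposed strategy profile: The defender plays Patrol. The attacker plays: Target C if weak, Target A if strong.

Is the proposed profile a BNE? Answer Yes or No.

Yes

A profile is a BNE iff every type of every player is best-responding given beliefs about the other side.
The defender plays Patrol: E[Patrol] = 1/2·(-9) + 1/2·(9) = 0; E[Fortify] = -5. Best-responding. ✓
The attacker (capability weak), facing Patrol: Target A gives -5, Target B gives -6, Target C gives 10. Proposed Target C is best. ✓
The attacker (capability strong), facing Patrol: Target A gives 10, Target B gives -7, Target C gives -6. Proposed Target A is best. ✓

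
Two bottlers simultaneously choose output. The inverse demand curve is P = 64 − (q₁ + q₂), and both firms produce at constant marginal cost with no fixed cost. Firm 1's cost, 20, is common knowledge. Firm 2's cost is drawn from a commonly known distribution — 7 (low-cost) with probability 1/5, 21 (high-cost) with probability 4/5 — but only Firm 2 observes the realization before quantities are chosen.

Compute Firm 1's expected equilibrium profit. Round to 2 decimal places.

Each type of Firm 2 best-responds to q₁; Firm 1 best-responds to the expected q₂ over Firm 2's types.
Firm 2 with cost c maximizes (64 − (q₁+q₂) − c)·q₂, giving q₂(c) = (64 − c − q₁)/2.
E[c₂] = 1/5·7 + 4/5·21 = 18.2
Firm 1's FOC against E[q₂] yields q₁ = (64 − 2·20 + E[c₂])/3 = (64 − 40 + 18.2)/3 = 14.0667.
E[P] = 64 − (q₁ + E[q₂]) = 34.0667; Firm 1's expected profit = (E[P] − 20)·q₁ = (34.0667 − 20)·14.0667 = 197.871.

197.87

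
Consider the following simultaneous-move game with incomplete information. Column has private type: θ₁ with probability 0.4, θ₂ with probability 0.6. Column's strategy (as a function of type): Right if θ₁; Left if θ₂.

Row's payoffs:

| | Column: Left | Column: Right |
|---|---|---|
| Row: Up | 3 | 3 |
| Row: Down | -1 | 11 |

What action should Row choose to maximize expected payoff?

Down

E[Up] = 0.4·(3) + 0.6·(3) = 3
E[Down] = 0.4·(11) + 0.6·(-1) = 3.8
Best response: Down (3.8 is the largest).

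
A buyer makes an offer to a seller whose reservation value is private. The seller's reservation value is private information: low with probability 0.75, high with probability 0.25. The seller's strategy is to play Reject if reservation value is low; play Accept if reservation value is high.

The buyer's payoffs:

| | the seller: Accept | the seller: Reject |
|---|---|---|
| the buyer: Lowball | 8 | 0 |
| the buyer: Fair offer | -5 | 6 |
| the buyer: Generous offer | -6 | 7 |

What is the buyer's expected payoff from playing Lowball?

2

E[Lowball] = 0.75·0 + 0.25·8 = 0 + 2 = 2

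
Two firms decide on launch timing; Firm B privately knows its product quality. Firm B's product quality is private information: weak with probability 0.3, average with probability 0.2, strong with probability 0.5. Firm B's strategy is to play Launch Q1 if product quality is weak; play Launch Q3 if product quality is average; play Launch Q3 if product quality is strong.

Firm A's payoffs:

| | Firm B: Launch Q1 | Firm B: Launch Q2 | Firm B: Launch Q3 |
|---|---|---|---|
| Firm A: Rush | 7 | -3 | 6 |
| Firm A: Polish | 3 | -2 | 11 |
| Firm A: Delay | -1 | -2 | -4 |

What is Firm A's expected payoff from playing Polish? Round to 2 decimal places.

8.60

Take the expectation over Firm B's product quality, weighting each type's action by its prior probability.
E[Polish] = 0.3·3 + 0.2·11 + 0.5·11 = 0.9 + 2.2 + 5.5 = 8.6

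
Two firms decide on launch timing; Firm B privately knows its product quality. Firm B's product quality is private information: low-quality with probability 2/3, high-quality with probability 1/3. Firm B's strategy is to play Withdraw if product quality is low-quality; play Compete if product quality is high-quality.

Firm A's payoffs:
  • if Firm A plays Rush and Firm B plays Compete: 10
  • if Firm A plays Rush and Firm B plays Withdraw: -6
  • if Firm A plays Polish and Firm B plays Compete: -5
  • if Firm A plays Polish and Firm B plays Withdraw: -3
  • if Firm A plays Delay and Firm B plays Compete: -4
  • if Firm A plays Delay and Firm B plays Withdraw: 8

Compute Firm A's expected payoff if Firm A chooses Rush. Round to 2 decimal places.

Take the expectation over Firm B's product quality, weighting each type's action by its prior probability.
E[Rush] = 2/3·(-6) + 1/3·10 = (-4) + 10/3 = -2/3

-0.67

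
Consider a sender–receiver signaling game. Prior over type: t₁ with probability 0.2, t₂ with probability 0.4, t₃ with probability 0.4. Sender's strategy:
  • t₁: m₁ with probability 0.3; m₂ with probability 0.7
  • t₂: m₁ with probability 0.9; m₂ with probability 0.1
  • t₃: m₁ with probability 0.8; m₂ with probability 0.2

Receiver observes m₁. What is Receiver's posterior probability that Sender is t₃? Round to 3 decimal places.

0.432

Apply Bayes' rule using the sender's strategy as the likelihood.
P(m₁) = 0.2·0.3 + 0.4·0.9 + 0.4·0.8 = 0.74
P(t₃ | m₁) = (0.4·0.8) / 0.74 = 0.32 / 0.74 = 0.432432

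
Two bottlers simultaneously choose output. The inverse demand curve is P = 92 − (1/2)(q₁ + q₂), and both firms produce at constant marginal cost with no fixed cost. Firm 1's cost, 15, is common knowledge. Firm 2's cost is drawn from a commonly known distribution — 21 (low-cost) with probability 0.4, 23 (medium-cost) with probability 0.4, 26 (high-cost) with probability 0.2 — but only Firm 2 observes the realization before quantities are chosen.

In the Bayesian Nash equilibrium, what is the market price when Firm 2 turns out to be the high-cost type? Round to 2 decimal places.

Type-c best response for Firm 2: q₂(c) = (92 − c) − q₁/2.
Firm 1 maximizes expected profit; its first-order condition is 92 − q₁ − (1/2)E[q₂] − 15 = 0.
Substituting E[q₂] and solving: E[c₂] = 22.8, so q₁ = (92 − 2·15 + 22.8)/(3/2) = 56.5333.
q₂(high-cost) = 37.7333, so P = 92 − (1/2)·(56.5333 + 37.7333) = 44.8667.

44.87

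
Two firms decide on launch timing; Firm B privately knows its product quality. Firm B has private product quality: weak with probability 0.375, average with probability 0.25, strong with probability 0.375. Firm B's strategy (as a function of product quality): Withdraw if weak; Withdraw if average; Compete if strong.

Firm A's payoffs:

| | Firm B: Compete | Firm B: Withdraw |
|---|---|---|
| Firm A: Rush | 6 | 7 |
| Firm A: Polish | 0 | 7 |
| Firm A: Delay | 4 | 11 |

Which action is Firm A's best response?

Compute Firm A's expected payoff for each action, taking the expectation over Firm B's type.
E[Rush] = 0.375·(7) + 0.25·(7) + 0.375·(6) = 6.625
E[Polish] = 0.375·(7) + 0.25·(7) + 0.375·(0) = 4.375
E[Delay] = 0.375·(11) + 0.25·(11) + 0.375·(4) = 8.375
Best response: Delay (8.375 is the largest).

Delay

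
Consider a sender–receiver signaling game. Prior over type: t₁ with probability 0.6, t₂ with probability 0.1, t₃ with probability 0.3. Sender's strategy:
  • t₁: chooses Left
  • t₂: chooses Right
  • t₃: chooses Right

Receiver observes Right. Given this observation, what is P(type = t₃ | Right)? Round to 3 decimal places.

P(Right) = 0.6·0 + 0.1·1 + 0.3·1 = 0.4
P(t₃ | Right) = (0.3·1) / 0.4 = 0.3 / 0.4 = 0.75

0.750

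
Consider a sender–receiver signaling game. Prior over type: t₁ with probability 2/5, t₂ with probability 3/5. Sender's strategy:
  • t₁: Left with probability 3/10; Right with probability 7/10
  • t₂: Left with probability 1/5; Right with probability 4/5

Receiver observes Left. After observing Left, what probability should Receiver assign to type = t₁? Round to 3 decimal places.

0.500

P(Left) = (2/5)·(3/10) + (3/5)·(1/5) = 6/25
P(t₁ | Left) = ((2/5)·(3/10)) / (6/25) = (3/25) / (6/25) = 1/2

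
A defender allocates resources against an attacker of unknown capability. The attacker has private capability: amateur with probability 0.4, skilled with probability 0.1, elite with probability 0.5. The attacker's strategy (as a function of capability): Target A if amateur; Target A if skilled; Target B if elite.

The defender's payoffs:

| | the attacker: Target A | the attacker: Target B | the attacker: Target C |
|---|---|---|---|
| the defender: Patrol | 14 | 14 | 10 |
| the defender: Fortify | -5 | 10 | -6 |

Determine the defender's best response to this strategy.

Patrol

E[Patrol] = 0.4·(14) + 0.1·(14) + 0.5·(14) = 14
E[Fortify] = 0.4·(-5) + 0.1·(-5) + 0.5·(10) = 2.5
Best response: Patrol (14 is the largest).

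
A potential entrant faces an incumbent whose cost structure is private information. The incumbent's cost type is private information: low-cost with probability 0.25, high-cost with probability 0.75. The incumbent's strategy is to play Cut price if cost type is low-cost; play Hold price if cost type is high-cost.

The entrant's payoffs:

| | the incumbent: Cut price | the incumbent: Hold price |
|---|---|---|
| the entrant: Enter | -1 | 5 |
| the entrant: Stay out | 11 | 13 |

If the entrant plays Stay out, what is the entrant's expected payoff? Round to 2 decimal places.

E[Stay out] = 0.25·11 + 0.75·13 = 2.75 + 9.75 = 12.5

12.50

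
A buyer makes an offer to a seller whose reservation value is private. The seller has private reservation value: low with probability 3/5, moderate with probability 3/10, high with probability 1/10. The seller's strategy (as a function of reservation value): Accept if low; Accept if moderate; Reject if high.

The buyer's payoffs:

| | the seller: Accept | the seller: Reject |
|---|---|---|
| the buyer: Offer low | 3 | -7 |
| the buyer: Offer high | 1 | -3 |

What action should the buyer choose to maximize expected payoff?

E[Offer low] = 3/5·(3) + 3/10·(3) + 1/10·(-7) = 2
E[Offer high] = 3/5·(1) + 3/10·(1) + 1/10·(-3) = 3/5
Best response: Offer low (2 is the largest).

Offer low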